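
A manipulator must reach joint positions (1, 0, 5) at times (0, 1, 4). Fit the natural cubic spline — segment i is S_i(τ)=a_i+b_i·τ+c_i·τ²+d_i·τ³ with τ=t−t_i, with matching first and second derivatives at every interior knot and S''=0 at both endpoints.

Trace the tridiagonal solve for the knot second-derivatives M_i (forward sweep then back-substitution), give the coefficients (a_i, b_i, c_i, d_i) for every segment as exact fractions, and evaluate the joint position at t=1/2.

  seg 0: a=1 b=-4/3 c=0 d=1/3
  seg 1: a=0 b=-1/3 c=1 d=-1/9
S(1/2) = 3/8

Δ: Δ0=-1, Δ1=5/3
row 1: diag=8, rhs=16; c'=3/8, d'=2
back: M1=2
M: M0=0, M1=2, M2=0
seg 0: a=1, c=M0/2=0, d=(M1−M0)/(6·1)=1/3, b=Δ0−h0·(2M0+M1)/6=-4/3
seg 1: a=0, c=M1/2=1, d=(M2−M1)/(6·3)=-1/9, b=Δ1−h1·(2M1+M2)/6=-1/3
t_q=1/2 → seg 0, τ=1/2; S=1+-4/3·τ+0·τ²+1/3·τ³=3/8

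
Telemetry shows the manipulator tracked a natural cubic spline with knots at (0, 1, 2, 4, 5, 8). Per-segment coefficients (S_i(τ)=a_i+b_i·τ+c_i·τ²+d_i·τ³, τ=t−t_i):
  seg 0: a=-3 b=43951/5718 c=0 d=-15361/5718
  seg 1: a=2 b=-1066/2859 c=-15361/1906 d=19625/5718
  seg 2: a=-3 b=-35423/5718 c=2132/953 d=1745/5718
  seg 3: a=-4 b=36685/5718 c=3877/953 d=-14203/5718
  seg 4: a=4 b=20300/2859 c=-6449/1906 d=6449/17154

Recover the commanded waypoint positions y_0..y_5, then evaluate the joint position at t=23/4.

y_0 = S_0(0) = a_0 = -3
y_1 = S_1(0) = a_1 = 2
y_2 = S_2(0) = a_2 = -3
y_3 = S_3(0) = a_3 = -4
y_4 = S_4(0) = a_4 = 4
y_5 = S_4(3) = 5
t_q=23/4 is in segment 4 (τ=3/4); S_4(τ)=924719/121984

y_0=-3 y_1=2 y_2=-3 y_3=-4 y_4=4 y_5=5
S(23/4) = 924719/121984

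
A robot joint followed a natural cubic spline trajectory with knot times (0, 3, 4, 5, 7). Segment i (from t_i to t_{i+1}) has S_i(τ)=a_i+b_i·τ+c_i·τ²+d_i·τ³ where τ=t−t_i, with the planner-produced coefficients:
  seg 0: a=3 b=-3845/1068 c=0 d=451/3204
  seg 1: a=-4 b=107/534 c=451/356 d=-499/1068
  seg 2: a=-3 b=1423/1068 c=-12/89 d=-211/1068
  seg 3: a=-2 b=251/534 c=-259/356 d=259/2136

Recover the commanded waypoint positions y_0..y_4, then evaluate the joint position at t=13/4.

y_0 = S_0(0) = a_0 = 3
y_1 = S_1(0) = a_1 = -4
y_2 = S_2(0) = a_2 = -3
y_3 = S_3(0) = a_3 = -2
y_4 = S_3(2) = -3
t_q=13/4 is in segment 1 (τ=1/4); S_1(τ)=-88357/22784

y_0=3 y_1=-4 y_2=-3 y_3=-2 y_4=-3
S(13/4) = -88357/22784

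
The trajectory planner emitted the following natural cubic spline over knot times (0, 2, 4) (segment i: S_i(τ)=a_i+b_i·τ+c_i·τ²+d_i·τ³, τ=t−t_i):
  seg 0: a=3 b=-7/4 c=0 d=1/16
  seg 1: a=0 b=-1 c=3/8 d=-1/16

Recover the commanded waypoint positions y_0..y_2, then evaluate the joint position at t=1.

y_0=3 y_1=0 y_2=-1
S(1) = 21/16

y_0 = S_0(0) = a_0 = 3
y_1 = S_1(0) = a_1 = 0
y_2 = S_1(2) = -1
t_q=1 is in segment 0 (τ=1); S_0(τ)=21/16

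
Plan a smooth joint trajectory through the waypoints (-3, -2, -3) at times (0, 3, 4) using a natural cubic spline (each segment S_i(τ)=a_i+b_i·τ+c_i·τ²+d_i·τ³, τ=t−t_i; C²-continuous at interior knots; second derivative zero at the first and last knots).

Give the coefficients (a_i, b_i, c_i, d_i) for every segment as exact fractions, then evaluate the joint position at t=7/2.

  seg 0: a=-3 b=5/6 c=0 d=-1/18
  seg 1: a=-2 b=-2/3 c=-1/2 d=1/6
S(7/2) = -39/16

Δ: Δ0=1/3, Δ1=-1
row 1: diag=8, rhs=-8; c'=1/8, d'=-1
back: M1=-1
M: M0=0, M1=-1, M2=0
seg 0: a=-3, c=M0/2=0, d=(M1−M0)/(6·3)=-1/18, b=Δ0−h0·(2M0+M1)/6=5/6
seg 1: a=-2, c=M1/2=-1/2, d=(M2−M1)/(6·1)=1/6, b=Δ1−h1·(2M1+M2)/6=-2/3
t_q=7/2 → seg 1, τ=1/2; S=-2+-2/3·τ+-1/2·τ²+1/6·τ³=-39/16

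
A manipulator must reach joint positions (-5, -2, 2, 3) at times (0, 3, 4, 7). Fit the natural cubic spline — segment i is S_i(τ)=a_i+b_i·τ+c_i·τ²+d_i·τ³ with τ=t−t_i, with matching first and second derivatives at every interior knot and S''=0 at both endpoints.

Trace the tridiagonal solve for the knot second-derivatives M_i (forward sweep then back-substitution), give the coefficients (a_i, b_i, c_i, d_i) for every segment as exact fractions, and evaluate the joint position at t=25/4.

  seg 0: a=-5 b=-20/63 c=0 d=83/567
  seg 1: a=-2 b=229/63 c=83/63 d=-20/21
  seg 2: a=2 b=215/63 c=-97/63 d=97/567
S(25/4) = 1717/448

Δ: Δ0=1, Δ1=4, Δ2=1/3
row 1: diag=8, rhs=18; c'=1/8, d'=9/4
row 2: denom=8−1·1/8=63/8; d'=(-22−1·9/4)/(63/8)=-194/63
back: M2=-194/63
back: M1=9/4−1/8·-194/63=166/63
M: M0=0, M1=166/63, M2=-194/63, M3=0
seg 0: a=-5, c=M0/2=0, d=(M1−M0)/(6·3)=83/567, b=Δ0−h0·(2M0+M1)/6=-20/63
seg 1: a=-2, c=M1/2=83/63, d=(M2−M1)/(6·1)=-20/21, b=Δ1−h1·(2M1+M2)/6=229/63
seg 2: a=2, c=M2/2=-97/63, d=(M3−M2)/(6·3)=97/567, b=Δ2−h2·(2M2+M3)/6=215/63
t_q=25/4 → seg 2, τ=9/4; S=2+215/63·τ+-97/63·τ²+97/567·τ³=1717/448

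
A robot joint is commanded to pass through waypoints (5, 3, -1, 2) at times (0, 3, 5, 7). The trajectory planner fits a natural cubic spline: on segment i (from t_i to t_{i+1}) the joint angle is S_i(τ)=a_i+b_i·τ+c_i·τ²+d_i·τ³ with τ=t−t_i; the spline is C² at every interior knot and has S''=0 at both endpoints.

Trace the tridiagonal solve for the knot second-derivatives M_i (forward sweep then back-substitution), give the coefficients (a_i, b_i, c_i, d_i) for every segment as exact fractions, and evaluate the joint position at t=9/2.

Δ: Δ0=-2/3, Δ1=-2, Δ2=3/2
row 1: diag=10, rhs=-8; c'=1/5, d'=-4/5
row 2: denom=8−2·1/5=38/5; d'=(21−2·-4/5)/(38/5)=113/38
back: M2=113/38
back: M1=-4/5−1/5·113/38=-53/38
M: M0=0, M1=-53/38, M2=113/38, M3=0
seg 0: a=5, c=M0/2=0, d=(M1−M0)/(6·3)=-53/684, b=Δ0−h0·(2M0+M1)/6=7/228
seg 1: a=3, c=M1/2=-53/76, d=(M2−M1)/(6·2)=83/228, b=Δ1−h1·(2M1+M2)/6=-235/114
seg 2: a=-1, c=M2/2=113/76, d=(M3−M2)/(6·2)=-113/456, b=Δ2−h2·(2M2+M3)/6=-55/114
t_q=9/2 → seg 1, τ=3/2; S=3+-235/114·τ+-53/76·τ²+83/228·τ³=-263/608

  seg 0: a=5 b=7/228 c=0 d=-53/684
  seg 1: a=3 b=-235/114 c=-53/76 d=83/228
  seg 2: a=-1 b=-55/114 c=113/76 d=-113/456
S(9/2) = -263/608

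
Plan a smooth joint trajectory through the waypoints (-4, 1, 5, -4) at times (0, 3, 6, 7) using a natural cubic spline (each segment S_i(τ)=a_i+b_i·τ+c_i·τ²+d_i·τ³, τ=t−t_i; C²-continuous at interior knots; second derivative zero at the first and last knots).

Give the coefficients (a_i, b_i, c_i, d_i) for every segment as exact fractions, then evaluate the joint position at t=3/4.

  seg 0: a=-4 b=20/29 c=0 d=85/783
  seg 1: a=1 b=105/29 c=85/87 d=-454/783
  seg 2: a=5 b=-179/29 c=-123/29 d=41/29
S(3/4) = -6379/1856

Δ: Δ0=5/3, Δ1=4/3, Δ2=-9
row 1: diag=12, rhs=-2; c'=1/4, d'=-1/6
row 2: denom=8−3·1/4=29/4; d'=(-62−3·-1/6)/(29/4)=-246/29
back: M2=-246/29
back: M1=-1/6−1/4·-246/29=170/87
M: M0=0, M1=170/87, M2=-246/29, M3=0
seg 0: a=-4, c=M0/2=0, d=(M1−M0)/(6·3)=85/783, b=Δ0−h0·(2M0+M1)/6=20/29
seg 1: a=1, c=M1/2=85/87, d=(M2−M1)/(6·3)=-454/783, b=Δ1−h1·(2M1+M2)/6=105/29
seg 2: a=5, c=M2/2=-123/29, d=(M3−M2)/(6·1)=41/29, b=Δ2−h2·(2M2+M3)/6=-179/29
t_q=3/4 → seg 0, τ=3/4; S=-4+20/29·τ+0·τ²+85/783·τ³=-6379/1856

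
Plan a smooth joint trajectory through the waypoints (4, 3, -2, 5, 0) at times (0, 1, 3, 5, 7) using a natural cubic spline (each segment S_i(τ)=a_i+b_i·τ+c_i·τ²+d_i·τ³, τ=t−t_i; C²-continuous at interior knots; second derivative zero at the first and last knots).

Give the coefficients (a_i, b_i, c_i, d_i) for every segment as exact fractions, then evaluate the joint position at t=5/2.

Δ: Δ0=-1, Δ1=-5/2, Δ2=7/2, Δ3=-5/2
row 1: diag=6, rhs=-9; c'=1/3, d'=-3/2
row 2: denom=8−2·1/3=22/3; d'=(36−2·-3/2)/(22/3)=117/22
row 3: denom=8−2·3/11=82/11; d'=(-36−2·117/22)/(82/11)=-513/82
back: M3=-513/82
back: M2=117/22−3/11·-513/82=288/41
back: M1=-3/2−1/3·288/41=-315/82
M: M0=0, M1=-315/82, M2=288/41, M3=-513/82, M4=0
seg 0: a=4, c=M0/2=0, d=(M1−M0)/(6·1)=-105/164, b=Δ0−h0·(2M0+M1)/6=-59/164
seg 1: a=3, c=M1/2=-315/164, d=(M2−M1)/(6·2)=297/328, b=Δ1−h1·(2M1+M2)/6=-187/82
seg 2: a=-2, c=M2/2=144/41, d=(M3−M2)/(6·2)=-363/328, b=Δ2−h2·(2M2+M3)/6=37/41
seg 3: a=5, c=M3/2=-513/164, d=(M4−M3)/(6·2)=171/328, b=Δ3−h3·(2M3+M4)/6=137/82
t_q=5/2 → seg 1, τ=3/2; S=3+-187/82·τ+-315/164·τ²+297/328·τ³=-4425/2624

  seg 0: a=4 b=-59/164 c=0 d=-105/164
  seg 1: a=3 b=-187/82 c=-315/164 d=297/328
  seg 2: a=-2 b=37/41 c=144/41 d=-363/328
  seg 3: a=5 b=137/82 c=-513/164 d=171/328
S(5/2) = -4425/2624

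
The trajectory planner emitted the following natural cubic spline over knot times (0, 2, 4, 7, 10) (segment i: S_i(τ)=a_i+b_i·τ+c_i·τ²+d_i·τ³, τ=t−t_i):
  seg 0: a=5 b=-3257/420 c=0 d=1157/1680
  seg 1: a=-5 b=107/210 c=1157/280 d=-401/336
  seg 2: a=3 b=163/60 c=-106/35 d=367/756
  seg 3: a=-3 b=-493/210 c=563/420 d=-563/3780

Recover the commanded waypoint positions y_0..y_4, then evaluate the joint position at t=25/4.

y_0 = S_0(0) = a_0 = 5
y_1 = S_1(0) = a_1 = -5
y_2 = S_2(0) = a_2 = 3
y_3 = S_3(0) = a_3 = -3
y_4 = S_3(3) = -2
t_q=25/4 is in segment 2 (τ=9/4); S_2(τ)=-6183/8960

y_0=5 y_1=-5 y_2=3 y_3=-3 y_4=-2
S(25/4) = -6183/8960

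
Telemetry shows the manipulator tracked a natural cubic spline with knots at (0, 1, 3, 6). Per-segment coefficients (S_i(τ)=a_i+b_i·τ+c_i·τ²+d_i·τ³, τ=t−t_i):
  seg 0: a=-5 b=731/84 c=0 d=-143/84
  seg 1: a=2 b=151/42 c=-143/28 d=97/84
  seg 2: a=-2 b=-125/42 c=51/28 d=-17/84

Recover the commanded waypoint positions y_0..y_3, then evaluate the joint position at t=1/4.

y_0 = S_0(0) = a_0 = -5
y_1 = S_1(0) = a_1 = 2
y_2 = S_2(0) = a_2 = -2
y_3 = S_2(3) = 0
t_q=1/4 is in segment 0 (τ=1/4); S_0(τ)=-5109/1792

y_0=-5 y_1=2 y_2=-2 y_3=0
S(1/4) = -5109/1792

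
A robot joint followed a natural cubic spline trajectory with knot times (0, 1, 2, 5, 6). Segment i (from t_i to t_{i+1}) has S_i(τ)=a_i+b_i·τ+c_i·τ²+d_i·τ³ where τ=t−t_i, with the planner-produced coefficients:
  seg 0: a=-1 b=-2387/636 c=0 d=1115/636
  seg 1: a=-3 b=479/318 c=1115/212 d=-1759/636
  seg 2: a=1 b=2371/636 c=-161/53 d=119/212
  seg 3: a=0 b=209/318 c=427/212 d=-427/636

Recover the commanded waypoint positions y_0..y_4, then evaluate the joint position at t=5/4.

y_0=-1 y_1=-3 y_2=1 y_3=0 y_4=2
S(5/4) = -31721/13568

y_0 = S_0(0) = a_0 = -1
y_1 = S_1(0) = a_1 = -3
y_2 = S_2(0) = a_2 = 1
y_3 = S_3(0) = a_3 = 0
y_4 = S_3(1) = 2
t_q=5/4 is in segment 1 (τ=1/4); S_1(τ)=-31721/13568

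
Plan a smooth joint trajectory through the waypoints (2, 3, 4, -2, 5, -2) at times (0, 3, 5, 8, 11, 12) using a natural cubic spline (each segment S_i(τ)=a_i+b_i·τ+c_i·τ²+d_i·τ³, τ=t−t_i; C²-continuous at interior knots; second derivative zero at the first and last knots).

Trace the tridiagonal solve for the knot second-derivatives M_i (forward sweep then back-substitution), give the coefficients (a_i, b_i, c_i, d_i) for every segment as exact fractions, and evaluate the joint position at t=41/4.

  seg 0: a=2 b=-2/53 c=0 d=59/1431
  seg 1: a=3 b=57/53 c=59/159 d=-419/1272
  seg 2: a=4 b=-443/318 c=-1021/636 d=2677/5724
  seg 3: a=-2 b=1019/636 c=138/53 d=-1501/1908
  seg 4: a=5 b=-1277/318 c=-949/212 d=949/636
S(41/4) = 79043/13568

Δ: Δ0=1/3, Δ1=1/2, Δ2=-2, Δ3=7/3, Δ4=-7
row 1: diag=10, rhs=1; c'=1/5, d'=1/10
row 2: denom=10−2·1/5=48/5; d'=(-15−2·1/10)/(48/5)=-19/12
row 3: denom=12−3·5/16=177/16; d'=(26−3·-19/12)/(177/16)=164/59
row 4: denom=8−3·16/59=424/59; d'=(-56−3·164/59)/(424/59)=-949/106
back: M4=-949/106
back: M3=164/59−16/59·-949/106=276/53
back: M2=-19/12−5/16·276/53=-1021/318
back: M1=1/10−1/5·-1021/318=118/159
M: M0=0, M1=118/159, M2=-1021/318, M3=276/53, M4=-949/106, M5=0
seg 0: a=2, c=M0/2=0, d=(M1−M0)/(6·3)=59/1431, b=Δ0−h0·(2M0+M1)/6=-2/53
seg 1: a=3, c=M1/2=59/159, d=(M2−M1)/(6·2)=-419/1272, b=Δ1−h1·(2M1+M2)/6=57/53
seg 2: a=4, c=M2/2=-1021/636, d=(M3−M2)/(6·3)=2677/5724, b=Δ2−h2·(2M2+M3)/6=-443/318
seg 3: a=-2, c=M3/2=138/53, d=(M4−M3)/(6·3)=-1501/1908, b=Δ3−h3·(2M3+M4)/6=1019/636
seg 4: a=5, c=M4/2=-949/212, d=(M5−M4)/(6·1)=949/636, b=Δ4−h4·(2M4+M5)/6=-1277/318
t_q=41/4 → seg 3, τ=9/4; S=-2+1019/636·τ+138/53·τ²+-1501/1908·τ³=79043/13568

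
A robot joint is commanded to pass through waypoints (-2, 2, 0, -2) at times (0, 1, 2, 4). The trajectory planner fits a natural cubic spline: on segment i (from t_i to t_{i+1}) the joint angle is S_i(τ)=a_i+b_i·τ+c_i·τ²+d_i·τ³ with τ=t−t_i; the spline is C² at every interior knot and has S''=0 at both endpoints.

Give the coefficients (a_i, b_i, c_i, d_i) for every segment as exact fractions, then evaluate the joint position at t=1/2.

Δ: Δ0=4, Δ1=-2, Δ2=-1
row 1: diag=4, rhs=-36; c'=1/4, d'=-9
row 2: denom=6−1·1/4=23/4; d'=(6−1·-9)/(23/4)=60/23
back: M2=60/23
back: M1=-9−1/4·60/23=-222/23
M: M0=0, M1=-222/23, M2=60/23, M3=0
seg 0: a=-2, c=M0/2=0, d=(M1−M0)/(6·1)=-37/23, b=Δ0−h0·(2M0+M1)/6=129/23
seg 1: a=2, c=M1/2=-111/23, d=(M2−M1)/(6·1)=47/23, b=Δ1−h1·(2M1+M2)/6=18/23
seg 2: a=0, c=M2/2=30/23, d=(M3−M2)/(6·2)=-5/23, b=Δ2−h2·(2M2+M3)/6=-63/23
t_q=1/2 → seg 0, τ=1/2; S=-2+129/23·τ+0·τ²+-37/23·τ³=111/184

  seg 0: a=-2 b=129/23 c=0 d=-37/23
  seg 1: a=2 b=18/23 c=-111/23 d=47/23
  seg 2: a=0 b=-63/23 c=30/23 d=-5/23
S(1/2) = 111/184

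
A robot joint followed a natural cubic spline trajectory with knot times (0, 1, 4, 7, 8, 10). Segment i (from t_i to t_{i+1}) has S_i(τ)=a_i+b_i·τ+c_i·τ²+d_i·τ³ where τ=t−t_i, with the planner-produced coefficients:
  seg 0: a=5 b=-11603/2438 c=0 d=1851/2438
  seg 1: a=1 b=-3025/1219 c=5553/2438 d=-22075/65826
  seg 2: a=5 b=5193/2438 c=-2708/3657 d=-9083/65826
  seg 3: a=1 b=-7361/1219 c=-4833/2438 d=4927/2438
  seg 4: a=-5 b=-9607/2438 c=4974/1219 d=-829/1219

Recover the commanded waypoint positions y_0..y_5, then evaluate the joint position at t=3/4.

y_0 = S_0(0) = a_0 = 5
y_1 = S_1(0) = a_1 = 1
y_2 = S_2(0) = a_2 = 5
y_3 = S_3(0) = a_3 = 1
y_4 = S_4(0) = a_4 = -5
y_5 = S_4(2) = -2
t_q=3/4 is in segment 0 (τ=3/4); S_0(τ)=273193/156032

y_0=5 y_1=1 y_2=5 y_3=1 y_4=-5 y_5=-2
S(3/4) = 273193/156032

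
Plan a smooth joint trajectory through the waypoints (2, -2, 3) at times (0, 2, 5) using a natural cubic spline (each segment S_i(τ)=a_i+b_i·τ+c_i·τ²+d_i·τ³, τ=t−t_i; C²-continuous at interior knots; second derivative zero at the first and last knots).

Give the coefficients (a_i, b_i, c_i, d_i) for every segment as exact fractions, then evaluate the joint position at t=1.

Δ: Δ0=-2, Δ1=5/3
row 1: diag=10, rhs=22; c'=3/10, d'=11/5
back: M1=11/5
M: M0=0, M1=11/5, M2=0
seg 0: a=2, c=M0/2=0, d=(M1−M0)/(6·2)=11/60, b=Δ0−h0·(2M0+M1)/6=-41/15
seg 1: a=-2, c=M1/2=11/10, d=(M2−M1)/(6·3)=-11/90, b=Δ1−h1·(2M1+M2)/6=-8/15
t_q=1 → seg 0, τ=1; S=2+-41/15·τ+0·τ²+11/60·τ³=-11/20

  seg 0: a=2 b=-41/15 c=0 d=11/60
  seg 1: a=-2 b=-8/15 c=11/10 d=-11/90
S(1) = -11/20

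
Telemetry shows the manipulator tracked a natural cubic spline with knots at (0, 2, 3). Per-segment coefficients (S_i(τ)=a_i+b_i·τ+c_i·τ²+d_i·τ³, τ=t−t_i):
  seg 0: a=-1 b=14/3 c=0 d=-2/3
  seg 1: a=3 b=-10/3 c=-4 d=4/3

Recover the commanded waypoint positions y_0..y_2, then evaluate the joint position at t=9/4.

y_0 = S_0(0) = a_0 = -1
y_1 = S_1(0) = a_1 = 3
y_2 = S_1(1) = -3
t_q=9/4 is in segment 1 (τ=1/4); S_1(τ)=31/16

y_0=-1 y_1=3 y_2=-3
S(9/4) = 31/16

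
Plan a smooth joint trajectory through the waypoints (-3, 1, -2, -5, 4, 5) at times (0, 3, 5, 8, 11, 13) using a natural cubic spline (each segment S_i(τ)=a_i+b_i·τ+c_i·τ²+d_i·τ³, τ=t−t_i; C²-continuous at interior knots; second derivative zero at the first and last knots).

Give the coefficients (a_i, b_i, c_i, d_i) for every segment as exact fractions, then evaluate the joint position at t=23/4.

Δ: Δ0=4/3, Δ1=-3/2, Δ2=-1, Δ3=3, Δ4=1/2
row 1: diag=10, rhs=-17; c'=1/5, d'=-17/10
row 2: denom=10−2·1/5=48/5; d'=(3−2·-17/10)/(48/5)=2/3
row 3: denom=12−3·5/16=177/16; d'=(24−3·2/3)/(177/16)=352/177
row 4: denom=10−3·16/59=542/59; d'=(-15−3·352/177)/(542/59)=-1237/542
back: M4=-1237/542
back: M3=352/177−16/59·-1237/542=2120/813
back: M2=2/3−5/16·2120/813=-241/1626
back: M1=-17/10−1/5·-241/1626=-1358/813
M: M0=0, M1=-1358/813, M2=-241/1626, M3=2120/813, M4=-1237/542, M5=0
seg 0: a=-3, c=M0/2=0, d=(M1−M0)/(6·3)=-679/7317, b=Δ0−h0·(2M0+M1)/6=1763/813
seg 1: a=1, c=M1/2=-679/813, d=(M2−M1)/(6·2)=275/2168, b=Δ1−h1·(2M1+M2)/6=-274/813
seg 2: a=-2, c=M2/2=-241/3252, d=(M3−M2)/(6·3)=4481/29268, b=Δ2−h2·(2M2+M3)/6=-3505/1626
seg 3: a=-5, c=M3/2=1060/813, d=(M4−M3)/(6·3)=-7951/29268, b=Δ3−h3·(2M3+M4)/6=4987/3252
seg 4: a=4, c=M4/2=-1237/1084, d=(M5−M4)/(6·2)=1237/6504, b=Δ4−h4·(2M4+M5)/6=3287/1626
t_q=23/4 → seg 2, τ=3/4; S=-2+-3505/1626·τ+-241/3252·τ²+4481/29268·τ³=-249323/69376

  seg 0: a=-3 b=1763/813 c=0 d=-679/7317
  seg 1: a=1 b=-274/813 c=-679/813 d=275/2168
  seg 2: a=-2 b=-3505/1626 c=-241/3252 d=4481/29268
  seg 3: a=-5 b=4987/3252 c=1060/813 d=-7951/29268
  seg 4: a=4 b=3287/1626 c=-1237/1084 d=1237/6504
S(23/4) = -249323/69376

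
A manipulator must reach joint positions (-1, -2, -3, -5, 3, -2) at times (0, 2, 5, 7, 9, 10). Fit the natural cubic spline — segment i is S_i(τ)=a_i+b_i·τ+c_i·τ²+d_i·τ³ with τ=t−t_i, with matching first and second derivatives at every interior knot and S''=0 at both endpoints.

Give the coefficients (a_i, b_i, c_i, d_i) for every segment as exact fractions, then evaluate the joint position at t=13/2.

Δ: Δ0=-1/2, Δ1=-1/3, Δ2=-1, Δ3=4, Δ4=-5
row 1: diag=10, rhs=1; c'=3/10, d'=1/10
row 2: denom=10−3·3/10=91/10; d'=(-4−3·1/10)/(91/10)=-43/91
row 3: denom=8−2·20/91=688/91; d'=(30−2·-43/91)/(688/91)=176/43
row 4: denom=6−2·91/344=941/172; d'=(-54−2·176/43)/(941/172)=-10696/941
back: M4=-10696/941
back: M3=176/43−91/344·-10696/941=6681/941
back: M2=-43/91−20/91·6681/941=-1913/941
back: M1=1/10−3/10·-1913/941=668/941
M: M0=0, M1=668/941, M2=-1913/941, M3=6681/941, M4=-10696/941, M5=0
seg 0: a=-1, c=M0/2=0, d=(M1−M0)/(6·2)=167/2823, b=Δ0−h0·(2M0+M1)/6=-4159/5646
seg 1: a=-2, c=M1/2=334/941, d=(M2−M1)/(6·3)=-2581/16938, b=Δ1−h1·(2M1+M2)/6=-151/5646
seg 2: a=-3, c=M2/2=-1913/1882, d=(M3−M2)/(6·2)=4297/5646, b=Δ2−h2·(2M2+M3)/6=-5678/2823
seg 3: a=-5, c=M3/2=6681/1882, d=(M4−M3)/(6·2)=-17377/11292, b=Δ3−h3·(2M3+M4)/6=8626/2823
seg 4: a=3, c=M4/2=-5348/941, d=(M5−M4)/(6·1)=5348/2823, b=Δ4−h4·(2M4+M5)/6=-3419/2823
t_q=13/2 → seg 2, τ=3/2; S=-3+-5678/2823·τ+-1913/1882·τ²+4297/5646·τ³=-86353/15056

  seg 0: a=-1 b=-4159/5646 c=0 d=167/2823
  seg 1: a=-2 b=-151/5646 c=334/941 d=-2581/16938
  seg 2: a=-3 b=-5678/2823 c=-1913/1882 d=4297/5646
  seg 3: a=-5 b=8626/2823 c=6681/1882 d=-17377/11292
  seg 4: a=3 b=-3419/2823 c=-5348/941 d=5348/2823
S(13/2) = -86353/15056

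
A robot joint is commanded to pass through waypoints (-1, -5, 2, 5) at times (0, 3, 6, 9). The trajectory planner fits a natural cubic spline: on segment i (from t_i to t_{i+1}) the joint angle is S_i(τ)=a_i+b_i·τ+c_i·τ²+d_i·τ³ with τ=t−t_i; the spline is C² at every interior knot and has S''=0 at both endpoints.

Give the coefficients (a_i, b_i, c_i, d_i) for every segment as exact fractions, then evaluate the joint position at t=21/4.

Δ: Δ0=-4/3, Δ1=7/3, Δ2=1
row 1: diag=12, rhs=22; c'=1/4, d'=11/6
row 2: denom=12−3·1/4=45/4; d'=(-8−3·11/6)/(45/4)=-6/5
back: M2=-6/5
back: M1=11/6−1/4·-6/5=32/15
M: M0=0, M1=32/15, M2=-6/5, M3=0
seg 0: a=-1, c=M0/2=0, d=(M1−M0)/(6·3)=16/135, b=Δ0−h0·(2M0+M1)/6=-12/5
seg 1: a=-5, c=M1/2=16/15, d=(M2−M1)/(6·3)=-5/27, b=Δ1−h1·(2M1+M2)/6=4/5
seg 2: a=2, c=M2/2=-3/5, d=(M3−M2)/(6·3)=1/15, b=Δ2−h2·(2M2+M3)/6=11/5
t_q=21/4 → seg 1, τ=9/4; S=-5+4/5·τ+16/15·τ²+-5/27·τ³=29/320

  seg 0: a=-1 b=-12/5 c=0 d=16/135
  seg 1: a=-5 b=4/5 c=16/15 d=-5/27
  seg 2: a=2 b=11/5 c=-3/5 d=1/15
S(21/4) = 29/320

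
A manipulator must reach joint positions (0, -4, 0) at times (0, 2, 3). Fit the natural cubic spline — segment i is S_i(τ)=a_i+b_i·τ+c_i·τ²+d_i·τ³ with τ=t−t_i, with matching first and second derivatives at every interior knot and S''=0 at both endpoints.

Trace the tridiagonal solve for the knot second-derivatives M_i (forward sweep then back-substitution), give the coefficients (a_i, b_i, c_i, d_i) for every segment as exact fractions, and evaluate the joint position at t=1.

Δ: Δ0=-2, Δ1=4
row 1: diag=6, rhs=36; c'=1/6, d'=6
back: M1=6
M: M0=0, M1=6, M2=0
seg 0: a=0, c=M0/2=0, d=(M1−M0)/(6·2)=1/2, b=Δ0−h0·(2M0+M1)/6=-4
seg 1: a=-4, c=M1/2=3, d=(M2−M1)/(6·1)=-1, b=Δ1−h1·(2M1+M2)/6=2
t_q=1 → seg 0, τ=1; S=0+-4·τ+0·τ²+1/2·τ³=-7/2

  seg 0: a=0 b=-4 c=0 d=1/2
  seg 1: a=-4 b=2 c=3 d=-1
S(1) = -7/2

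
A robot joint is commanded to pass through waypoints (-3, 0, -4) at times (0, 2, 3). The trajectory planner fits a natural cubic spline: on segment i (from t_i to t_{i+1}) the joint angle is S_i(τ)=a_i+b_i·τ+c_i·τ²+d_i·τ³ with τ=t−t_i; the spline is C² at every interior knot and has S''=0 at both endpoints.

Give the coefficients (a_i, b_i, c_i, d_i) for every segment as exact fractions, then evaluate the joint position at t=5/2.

  seg 0: a=-3 b=10/3 c=0 d=-11/24
  seg 1: a=0 b=-13/6 c=-11/4 d=11/12
S(5/2) = -53/32

Δ: Δ0=3/2, Δ1=-4
row 1: diag=6, rhs=-33; c'=1/6, d'=-11/2
back: M1=-11/2
M: M0=0, M1=-11/2, M2=0
seg 0: a=-3, c=M0/2=0, d=(M1−M0)/(6·2)=-11/24, b=Δ0−h0·(2M0+M1)/6=10/3
seg 1: a=0, c=M1/2=-11/4, d=(M2−M1)/(6·1)=11/12, b=Δ1−h1·(2M1+M2)/6=-13/6
t_q=5/2 → seg 1, τ=1/2; S=0+-13/6·τ+-11/4·τ²+11/12·τ³=-53/32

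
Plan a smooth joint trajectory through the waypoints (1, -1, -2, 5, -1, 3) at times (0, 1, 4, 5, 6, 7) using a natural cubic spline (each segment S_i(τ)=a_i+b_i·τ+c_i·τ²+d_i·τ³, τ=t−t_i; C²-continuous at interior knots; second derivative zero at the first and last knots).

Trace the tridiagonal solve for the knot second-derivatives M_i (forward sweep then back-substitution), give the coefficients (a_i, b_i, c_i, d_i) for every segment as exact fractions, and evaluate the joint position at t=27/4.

Δ: Δ0=-2, Δ1=-1/3, Δ2=7, Δ3=-6, Δ4=4
row 1: diag=8, rhs=10; c'=3/8, d'=5/4
row 2: denom=8−3·3/8=55/8; d'=(44−3·5/4)/(55/8)=322/55
row 3: denom=4−1·8/55=212/55; d'=(-78−1·322/55)/(212/55)=-1153/53
row 4: denom=4−1·55/212=793/212; d'=(60−1·-1153/53)/(793/212)=17332/793
back: M4=17332/793
back: M3=-1153/53−55/212·17332/793=-21748/793
back: M2=322/55−8/55·-21748/793=7806/793
back: M1=5/4−3/8·7806/793=-1936/793
M: M0=0, M1=-1936/793, M2=7806/793, M3=-21748/793, M4=17332/793, M5=0
seg 0: a=1, c=M0/2=0, d=(M1−M0)/(6·1)=-968/2379, b=Δ0−h0·(2M0+M1)/6=-3790/2379
seg 1: a=-1, c=M1/2=-968/793, d=(M2−M1)/(6·3)=4871/7137, b=Δ1−h1·(2M1+M2)/6=-6694/2379
seg 2: a=-2, c=M2/2=3903/793, d=(M3−M2)/(6·1)=-14777/2379, b=Δ2−h2·(2M2+M3)/6=1517/183
seg 3: a=5, c=M3/2=-10874/793, d=(M4−M3)/(6·1)=19540/2379, b=Δ3−h3·(2M3+M4)/6=-1192/2379
seg 4: a=-1, c=M4/2=8666/793, d=(M5−M4)/(6·1)=-8666/2379, b=Δ4−h4·(2M4+M5)/6=-7816/2379
t_q=27/4 → seg 4, τ=3/4; S=-1+-7816/2379·τ+8666/793·τ²+-8666/2379·τ³=29087/25376

  seg 0: a=1 b=-3790/2379 c=0 d=-968/2379
  seg 1: a=-1 b=-6694/2379 c=-968/793 d=4871/7137
  seg 2: a=-2 b=1517/183 c=3903/793 d=-14777/2379
  seg 3: a=5 b=-1192/2379 c=-10874/793 d=19540/2379
  seg 4: a=-1 b=-7816/2379 c=8666/793 d=-8666/2379
S(27/4) = 29087/25376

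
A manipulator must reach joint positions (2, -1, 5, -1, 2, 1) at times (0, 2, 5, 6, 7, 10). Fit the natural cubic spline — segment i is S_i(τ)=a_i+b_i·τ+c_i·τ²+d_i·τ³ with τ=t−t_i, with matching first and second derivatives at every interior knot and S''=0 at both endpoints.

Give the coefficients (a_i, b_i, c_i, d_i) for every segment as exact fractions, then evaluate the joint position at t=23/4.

  seg 0: a=2 b=-13603/4242 c=0 d=905/2121
  seg 1: a=-1 b=8117/4242 c=1810/707 d=-32213/38178
  seg 2: a=5 b=-11681/2121 c=-21353/4242 d=6421/1414
  seg 3: a=-1 b=-8279/4242 c=18218/2121 d=-15431/4242
  seg 4: a=2 b=3050/707 c=-9857/4242 d=9857/38178
S(23/4) = -4181/90496

Δ: Δ0=-3/2, Δ1=2, Δ2=-6, Δ3=3, Δ4=-1/3
row 1: diag=10, rhs=21; c'=3/10, d'=21/10
row 2: denom=8−3·3/10=71/10; d'=(-48−3·21/10)/(71/10)=-543/71
row 3: denom=4−1·10/71=274/71; d'=(54−1·-543/71)/(274/71)=4377/274
row 4: denom=8−1·71/274=2121/274; d'=(-20−1·4377/274)/(2121/274)=-9857/2121
back: M4=-9857/2121
back: M3=4377/274−71/274·-9857/2121=36436/2121
back: M2=-543/71−10/71·36436/2121=-21353/2121
back: M1=21/10−3/10·-21353/2121=3620/707
M: M0=0, M1=3620/707, M2=-21353/2121, M3=36436/2121, M4=-9857/2121, M5=0
seg 0: a=2, c=M0/2=0, d=(M1−M0)/(6·2)=905/2121, b=Δ0−h0·(2M0+M1)/6=-13603/4242
seg 1: a=-1, c=M1/2=1810/707, d=(M2−M1)/(6·3)=-32213/38178, b=Δ1−h1·(2M1+M2)/6=8117/4242
seg 2: a=5, c=M2/2=-21353/4242, d=(M3−M2)/(6·1)=6421/1414, b=Δ2−h2·(2M2+M3)/6=-11681/2121
seg 3: a=-1, c=M3/2=18218/2121, d=(M4−M3)/(6·1)=-15431/4242, b=Δ3−h3·(2M3+M4)/6=-8279/4242
seg 4: a=2, c=M4/2=-9857/4242, d=(M5−M4)/(6·3)=9857/38178, b=Δ4−h4·(2M4+M5)/6=3050/707
t_q=23/4 → seg 2, τ=3/4; S=5+-11681/2121·τ+-21353/4242·τ²+6421/1414·τ³=-4181/90496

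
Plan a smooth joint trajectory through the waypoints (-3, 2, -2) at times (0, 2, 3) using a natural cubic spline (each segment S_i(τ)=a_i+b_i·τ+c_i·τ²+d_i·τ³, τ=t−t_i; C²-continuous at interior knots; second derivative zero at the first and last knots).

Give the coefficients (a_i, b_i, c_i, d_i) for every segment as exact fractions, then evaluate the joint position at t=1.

Δ: Δ0=5/2, Δ1=-4
row 1: diag=6, rhs=-39; c'=1/6, d'=-13/2
back: M1=-13/2
M: M0=0, M1=-13/2, M2=0
seg 0: a=-3, c=M0/2=0, d=(M1−M0)/(6·2)=-13/24, b=Δ0−h0·(2M0+M1)/6=14/3
seg 1: a=2, c=M1/2=-13/4, d=(M2−M1)/(6·1)=13/12, b=Δ1−h1·(2M1+M2)/6=-11/6
t_q=1 → seg 0, τ=1; S=-3+14/3·τ+0·τ²+-13/24·τ³=9/8

  seg 0: a=-3 b=14/3 c=0 d=-13/24
  seg 1: a=2 b=-11/6 c=-13/4 d=13/12
S(1) = 9/8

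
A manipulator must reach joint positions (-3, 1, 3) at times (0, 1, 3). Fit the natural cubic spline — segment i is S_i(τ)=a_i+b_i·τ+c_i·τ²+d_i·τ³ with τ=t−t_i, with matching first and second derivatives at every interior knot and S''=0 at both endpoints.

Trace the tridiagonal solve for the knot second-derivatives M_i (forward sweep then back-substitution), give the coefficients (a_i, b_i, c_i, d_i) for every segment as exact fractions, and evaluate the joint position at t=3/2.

Δ: Δ0=4, Δ1=1
row 1: diag=6, rhs=-18; c'=1/3, d'=-3
back: M1=-3
M: M0=0, M1=-3, M2=0
seg 0: a=-3, c=M0/2=0, d=(M1−M0)/(6·1)=-1/2, b=Δ0−h0·(2M0+M1)/6=9/2
seg 1: a=1, c=M1/2=-3/2, d=(M2−M1)/(6·2)=1/4, b=Δ1−h1·(2M1+M2)/6=3
t_q=3/2 → seg 1, τ=1/2; S=1+3·τ+-3/2·τ²+1/4·τ³=69/32

  seg 0: a=-3 b=9/2 c=0 d=-1/2
  seg 1: a=1 b=3 c=-3/2 d=1/4
S(3/2) = 69/32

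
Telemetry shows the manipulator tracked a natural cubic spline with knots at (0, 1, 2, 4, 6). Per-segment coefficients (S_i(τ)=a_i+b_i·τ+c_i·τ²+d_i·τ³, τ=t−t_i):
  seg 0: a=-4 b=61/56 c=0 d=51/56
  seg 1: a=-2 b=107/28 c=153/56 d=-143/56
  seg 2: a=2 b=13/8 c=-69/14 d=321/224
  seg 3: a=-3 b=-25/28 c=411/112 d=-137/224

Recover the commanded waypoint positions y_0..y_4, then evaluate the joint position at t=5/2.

y_0 = S_0(0) = a_0 = -4
y_1 = S_1(0) = a_1 = -2
y_2 = S_2(0) = a_2 = 2
y_3 = S_3(0) = a_3 = -3
y_4 = S_3(2) = 5
t_q=5/2 is in segment 2 (τ=1/2); S_2(τ)=3153/1792

y_0=-4 y_1=-2 y_2=2 y_3=-3 y_4=5
S(5/2) = 3153/1792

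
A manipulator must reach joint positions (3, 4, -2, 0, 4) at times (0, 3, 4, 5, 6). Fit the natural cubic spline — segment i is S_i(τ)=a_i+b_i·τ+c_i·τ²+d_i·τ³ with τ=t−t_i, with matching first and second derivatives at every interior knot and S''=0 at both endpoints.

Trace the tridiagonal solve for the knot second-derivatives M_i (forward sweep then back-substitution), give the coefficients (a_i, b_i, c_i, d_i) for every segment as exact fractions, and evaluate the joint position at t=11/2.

  seg 0: a=3 b=1241/348 c=0 d=-125/348
  seg 1: a=4 b=-1067/174 c=-375/116 d=1171/348
  seg 2: a=-2 b=-871/348 c=199/29 d=-821/348
  seg 3: a=0 b=721/174 c=-25/116 d=25/348
S(11/2) = 1881/928

Δ: Δ0=1/3, Δ1=-6, Δ2=2, Δ3=4
row 1: diag=8, rhs=-38; c'=1/8, d'=-19/4
row 2: denom=4−1·1/8=31/8; d'=(48−1·-19/4)/(31/8)=422/31
row 3: denom=4−1·8/31=116/31; d'=(12−1·422/31)/(116/31)=-25/58
back: M3=-25/58
back: M2=422/31−8/31·-25/58=398/29
back: M1=-19/4−1/8·398/29=-375/58
M: M0=0, M1=-375/58, M2=398/29, M3=-25/58, M4=0
seg 0: a=3, c=M0/2=0, d=(M1−M0)/(6·3)=-125/348, b=Δ0−h0·(2M0+M1)/6=1241/348
seg 1: a=4, c=M1/2=-375/116, d=(M2−M1)/(6·1)=1171/348, b=Δ1−h1·(2M1+M2)/6=-1067/174
seg 2: a=-2, c=M2/2=199/29, d=(M3−M2)/(6·1)=-821/348, b=Δ2−h2·(2M2+M3)/6=-871/348
seg 3: a=0, c=M3/2=-25/116, d=(M4−M3)/(6·1)=25/348, b=Δ3−h3·(2M3+M4)/6=721/174
t_q=11/2 → seg 3, τ=1/2; S=0+721/174·τ+-25/116·τ²+25/348·τ³=1881/928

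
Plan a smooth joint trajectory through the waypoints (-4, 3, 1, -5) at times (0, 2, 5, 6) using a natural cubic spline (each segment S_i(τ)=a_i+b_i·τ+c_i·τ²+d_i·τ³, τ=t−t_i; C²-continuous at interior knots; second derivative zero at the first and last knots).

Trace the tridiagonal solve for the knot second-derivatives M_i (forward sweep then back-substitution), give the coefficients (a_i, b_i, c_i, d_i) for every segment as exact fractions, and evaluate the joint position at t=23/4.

  seg 0: a=-4 b=1699/426 c=0 d=-26/213
  seg 1: a=3 b=1075/426 c=-52/71 d=-47/426
  seg 2: a=1 b=-1033/213 c=-245/142 d=245/426
S(23/4) = -30583/9088

Δ: Δ0=7/2, Δ1=-2/3, Δ2=-6
row 1: diag=10, rhs=-25; c'=3/10, d'=-5/2
row 2: denom=8−3·3/10=71/10; d'=(-32−3·-5/2)/(71/10)=-245/71
back: M2=-245/71
back: M1=-5/2−3/10·-245/71=-104/71
M: M0=0, M1=-104/71, M2=-245/71, M3=0
seg 0: a=-4, c=M0/2=0, d=(M1−M0)/(6·2)=-26/213, b=Δ0−h0·(2M0+M1)/6=1699/426
seg 1: a=3, c=M1/2=-52/71, d=(M2−M1)/(6·3)=-47/426, b=Δ1−h1·(2M1+M2)/6=1075/426
seg 2: a=1, c=M2/2=-245/142, d=(M3−M2)/(6·1)=245/426, b=Δ2−h2·(2M2+M3)/6=-1033/213
t_q=23/4 → seg 2, τ=3/4; S=1+-1033/213·τ+-245/142·τ²+245/426·τ³=-30583/9088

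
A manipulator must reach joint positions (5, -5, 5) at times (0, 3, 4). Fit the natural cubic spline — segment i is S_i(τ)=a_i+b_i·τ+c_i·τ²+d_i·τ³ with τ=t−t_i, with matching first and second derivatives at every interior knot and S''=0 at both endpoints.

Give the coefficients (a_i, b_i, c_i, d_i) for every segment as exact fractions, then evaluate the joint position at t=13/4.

Δ: Δ0=-10/3, Δ1=10
row 1: diag=8, rhs=80; c'=1/8, d'=10
back: M1=10
M: M0=0, M1=10, M2=0
seg 0: a=5, c=M0/2=0, d=(M1−M0)/(6·3)=5/9, b=Δ0−h0·(2M0+M1)/6=-25/3
seg 1: a=-5, c=M1/2=5, d=(M2−M1)/(6·1)=-5/3, b=Δ1−h1·(2M1+M2)/6=20/3
t_q=13/4 → seg 1, τ=1/4; S=-5+20/3·τ+5·τ²+-5/3·τ³=-195/64

  seg 0: a=5 b=-25/3 c=0 d=5/9
  seg 1: a=-5 b=20/3 c=5 d=-5/3
S(13/4) = -195/64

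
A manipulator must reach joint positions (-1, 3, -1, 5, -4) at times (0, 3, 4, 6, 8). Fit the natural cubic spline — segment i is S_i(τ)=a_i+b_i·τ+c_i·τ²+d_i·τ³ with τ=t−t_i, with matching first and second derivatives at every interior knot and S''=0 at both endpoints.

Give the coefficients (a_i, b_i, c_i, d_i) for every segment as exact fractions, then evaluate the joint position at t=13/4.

  seg 0: a=-1 b=4127/1032 c=0 d=-917/3096
  seg 1: a=3 b=-2063/516 c=-917/344 d=2749/1032
  seg 2: a=-1 b=-1381/1032 c=229/43 d=-6515/4128
  seg 3: a=5 b=529/516 c=-2851/688 d=2851/4128
S(13/4) = 41291/22016

Δ: Δ0=4/3, Δ1=-4, Δ2=3, Δ3=-9/2
row 1: diag=8, rhs=-32; c'=1/8, d'=-4
row 2: denom=6−1·1/8=47/8; d'=(42−1·-4)/(47/8)=368/47
row 3: denom=8−2·16/47=344/47; d'=(-45−2·368/47)/(344/47)=-2851/344
back: M3=-2851/344
back: M2=368/47−16/47·-2851/344=458/43
back: M1=-4−1/8·458/43=-917/172
M: M0=0, M1=-917/172, M2=458/43, M3=-2851/344, M4=0
seg 0: a=-1, c=M0/2=0, d=(M1−M0)/(6·3)=-917/3096, b=Δ0−h0·(2M0+M1)/6=4127/1032
seg 1: a=3, c=M1/2=-917/344, d=(M2−M1)/(6·1)=2749/1032, b=Δ1−h1·(2M1+M2)/6=-2063/516
seg 2: a=-1, c=M2/2=229/43, d=(M3−M2)/(6·2)=-6515/4128, b=Δ2−h2·(2M2+M3)/6=-1381/1032
seg 3: a=5, c=M3/2=-2851/688, d=(M4−M3)/(6·2)=2851/4128, b=Δ3−h3·(2M3+M4)/6=529/516
t_q=13/4 → seg 1, τ=1/4; S=3+-2063/516·τ+-917/344·τ²+2749/1032·τ³=41291/22016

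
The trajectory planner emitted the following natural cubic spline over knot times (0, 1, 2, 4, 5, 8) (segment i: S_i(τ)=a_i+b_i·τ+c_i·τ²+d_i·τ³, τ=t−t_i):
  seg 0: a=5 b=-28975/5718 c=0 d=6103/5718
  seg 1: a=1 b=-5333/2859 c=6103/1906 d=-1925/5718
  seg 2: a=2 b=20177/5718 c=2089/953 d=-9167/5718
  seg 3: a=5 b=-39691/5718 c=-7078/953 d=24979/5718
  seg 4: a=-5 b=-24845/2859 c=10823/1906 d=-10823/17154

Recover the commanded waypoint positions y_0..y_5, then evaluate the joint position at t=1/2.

y_0=5 y_1=1 y_2=2 y_3=5 y_4=-5 y_5=3
S(1/2) = 39641/15248

y_0 = S_0(0) = a_0 = 5
y_1 = S_1(0) = a_1 = 1
y_2 = S_2(0) = a_2 = 2
y_3 = S_3(0) = a_3 = 5
y_4 = S_4(0) = a_4 = -5
y_5 = S_4(3) = 3
t_q=1/2 is in segment 0 (τ=1/2); S_0(τ)=39641/15248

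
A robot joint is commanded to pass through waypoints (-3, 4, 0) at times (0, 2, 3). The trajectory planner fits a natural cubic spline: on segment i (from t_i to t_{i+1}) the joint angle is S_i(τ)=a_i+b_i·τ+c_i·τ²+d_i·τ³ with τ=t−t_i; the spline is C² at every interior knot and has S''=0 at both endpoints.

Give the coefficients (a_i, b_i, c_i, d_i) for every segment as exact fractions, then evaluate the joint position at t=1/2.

  seg 0: a=-3 b=6 c=0 d=-5/8
  seg 1: a=4 b=-3/2 c=-15/4 d=5/4
S(1/2) = -5/64

Δ: Δ0=7/2, Δ1=-4
row 1: diag=6, rhs=-45; c'=1/6, d'=-15/2
back: M1=-15/2
M: M0=0, M1=-15/2, M2=0
seg 0: a=-3, c=M0/2=0, d=(M1−M0)/(6·2)=-5/8, b=Δ0−h0·(2M0+M1)/6=6
seg 1: a=4, c=M1/2=-15/4, d=(M2−M1)/(6·1)=5/4, b=Δ1−h1·(2M1+M2)/6=-3/2
t_q=1/2 → seg 0, τ=1/2; S=-3+6·τ+0·τ²+-5/8·τ³=-5/64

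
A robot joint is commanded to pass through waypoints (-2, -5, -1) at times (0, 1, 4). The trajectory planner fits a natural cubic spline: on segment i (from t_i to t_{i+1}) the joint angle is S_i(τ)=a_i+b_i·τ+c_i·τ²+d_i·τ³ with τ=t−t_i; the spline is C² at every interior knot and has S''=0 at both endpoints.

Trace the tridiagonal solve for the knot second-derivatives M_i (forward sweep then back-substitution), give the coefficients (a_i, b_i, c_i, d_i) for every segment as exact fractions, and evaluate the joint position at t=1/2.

Δ: Δ0=-3, Δ1=4/3
row 1: diag=8, rhs=26; c'=3/8, d'=13/4
back: M1=13/4
M: M0=0, M1=13/4, M2=0
seg 0: a=-2, c=M0/2=0, d=(M1−M0)/(6·1)=13/24, b=Δ0−h0·(2M0+M1)/6=-85/24
seg 1: a=-5, c=M1/2=13/8, d=(M2−M1)/(6·3)=-13/72, b=Δ1−h1·(2M1+M2)/6=-23/12
t_q=1/2 → seg 0, τ=1/2; S=-2+-85/24·τ+0·τ²+13/24·τ³=-237/64

  seg 0: a=-2 b=-85/24 c=0 d=13/24
  seg 1: a=-5 b=-23/12 c=13/8 d=-13/72
S(1/2) = -237/64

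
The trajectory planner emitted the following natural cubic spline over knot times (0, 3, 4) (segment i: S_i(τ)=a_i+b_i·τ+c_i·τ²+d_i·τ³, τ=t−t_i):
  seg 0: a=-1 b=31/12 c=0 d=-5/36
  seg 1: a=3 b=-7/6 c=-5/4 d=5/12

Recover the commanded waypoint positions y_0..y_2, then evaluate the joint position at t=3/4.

y_0=-1 y_1=3 y_2=1
S(3/4) = 225/256

y_0 = S_0(0) = a_0 = -1
y_1 = S_1(0) = a_1 = 3
y_2 = S_1(1) = 1
t_q=3/4 is in segment 0 (τ=3/4); S_0(τ)=225/256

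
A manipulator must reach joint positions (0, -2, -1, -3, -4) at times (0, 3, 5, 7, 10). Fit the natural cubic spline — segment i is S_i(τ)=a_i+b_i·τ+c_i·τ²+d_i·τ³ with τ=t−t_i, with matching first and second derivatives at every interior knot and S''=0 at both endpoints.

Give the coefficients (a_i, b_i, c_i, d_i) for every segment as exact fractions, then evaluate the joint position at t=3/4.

  seg 0: a=0 b=-211/180 c=0 d=91/1620
  seg 1: a=-2 b=31/90 c=91/180 d=-77/360
  seg 2: a=-1 b=-1/5 c=-7/9 d=17/90
  seg 3: a=-3 b=-47/45 c=16/45 d=-16/405
S(3/4) = -219/256

Δ: Δ0=-2/3, Δ1=1/2, Δ2=-1, Δ3=-1/3
row 1: diag=10, rhs=7; c'=1/5, d'=7/10
row 2: denom=8−2·1/5=38/5; d'=(-9−2·7/10)/(38/5)=-26/19
row 3: denom=10−2·5/19=180/19; d'=(4−2·-26/19)/(180/19)=32/45
back: M3=32/45
back: M2=-26/19−5/19·32/45=-14/9
back: M1=7/10−1/5·-14/9=91/90
M: M0=0, M1=91/90, M2=-14/9, M3=32/45, M4=0
seg 0: a=0, c=M0/2=0, d=(M1−M0)/(6·3)=91/1620, b=Δ0−h0·(2M0+M1)/6=-211/180
seg 1: a=-2, c=M1/2=91/180, d=(M2−M1)/(6·2)=-77/360, b=Δ1−h1·(2M1+M2)/6=31/90
seg 2: a=-1, c=M2/2=-7/9, d=(M3−M2)/(6·2)=17/90, b=Δ2−h2·(2M2+M3)/6=-1/5
seg 3: a=-3, c=M3/2=16/45, d=(M4−M3)/(6·3)=-16/405, b=Δ3−h3·(2M3+M4)/6=-47/45
t_q=3/4 → seg 0, τ=3/4; S=0+-211/180·τ+0·τ²+91/1620·τ³=-219/256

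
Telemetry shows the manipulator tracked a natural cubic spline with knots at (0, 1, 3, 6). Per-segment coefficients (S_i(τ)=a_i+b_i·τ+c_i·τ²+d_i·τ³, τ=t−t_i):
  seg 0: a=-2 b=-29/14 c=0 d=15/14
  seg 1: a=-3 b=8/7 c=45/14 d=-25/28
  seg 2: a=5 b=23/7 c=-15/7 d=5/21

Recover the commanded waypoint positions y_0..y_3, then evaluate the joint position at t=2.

y_0=-2 y_1=-3 y_2=5 y_3=2
S(2) = 13/28

y_0 = S_0(0) = a_0 = -2
y_1 = S_1(0) = a_1 = -3
y_2 = S_2(0) = a_2 = 5
y_3 = S_2(3) = 2
t_q=2 is in segment 1 (τ=1); S_1(τ)=13/28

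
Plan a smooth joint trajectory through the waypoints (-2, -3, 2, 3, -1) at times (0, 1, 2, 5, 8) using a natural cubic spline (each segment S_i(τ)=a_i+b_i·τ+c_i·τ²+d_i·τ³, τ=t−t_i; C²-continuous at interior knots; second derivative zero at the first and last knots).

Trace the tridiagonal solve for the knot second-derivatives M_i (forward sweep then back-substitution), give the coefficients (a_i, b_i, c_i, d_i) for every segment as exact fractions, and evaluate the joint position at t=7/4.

  seg 0: a=-2 b=-303/112 c=0 d=191/112
  seg 1: a=-3 b=135/56 c=573/112 d=-283/112
  seg 2: a=2 b=81/16 c=-69/28 d=895/3024
  seg 3: a=3 b=-97/56 c=67/336 d=-67/3024
S(7/4) = 4443/7168

Δ: Δ0=-1, Δ1=5, Δ2=1/3, Δ3=-4/3
row 1: diag=4, rhs=36; c'=1/4, d'=9
row 2: denom=8−1·1/4=31/4; d'=(-28−1·9)/(31/4)=-148/31
row 3: denom=12−3·12/31=336/31; d'=(-10−3·-148/31)/(336/31)=67/168
back: M3=67/168
back: M2=-148/31−12/31·67/168=-69/14
back: M1=9−1/4·-69/14=573/56
M: M0=0, M1=573/56, M2=-69/14, M3=67/168, M4=0
seg 0: a=-2, c=M0/2=0, d=(M1−M0)/(6·1)=191/112, b=Δ0−h0·(2M0+M1)/6=-303/112
seg 1: a=-3, c=M1/2=573/112, d=(M2−M1)/(6·1)=-283/112, b=Δ1−h1·(2M1+M2)/6=135/56
seg 2: a=2, c=M2/2=-69/28, d=(M3−M2)/(6·3)=895/3024, b=Δ2−h2·(2M2+M3)/6=81/16
seg 3: a=3, c=M3/2=67/336, d=(M4−M3)/(6·3)=-67/3024, b=Δ3−h3·(2M3+M4)/6=-97/56
t_q=7/4 → seg 1, τ=3/4; S=-3+135/56·τ+573/112·τ²+-283/112·τ³=4443/7168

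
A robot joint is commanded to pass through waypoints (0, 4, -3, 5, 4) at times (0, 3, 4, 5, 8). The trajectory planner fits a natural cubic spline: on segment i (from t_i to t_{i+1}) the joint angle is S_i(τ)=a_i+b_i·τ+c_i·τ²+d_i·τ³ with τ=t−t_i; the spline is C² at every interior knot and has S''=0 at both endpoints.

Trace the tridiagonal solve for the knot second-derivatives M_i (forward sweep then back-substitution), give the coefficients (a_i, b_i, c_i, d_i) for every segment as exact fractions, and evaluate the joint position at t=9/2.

Δ: Δ0=4/3, Δ1=-7, Δ2=8, Δ3=-1/3
row 1: diag=8, rhs=-50; c'=1/8, d'=-25/4
row 2: denom=4−1·1/8=31/8; d'=(90−1·-25/4)/(31/8)=770/31
row 3: denom=8−1·8/31=240/31; d'=(-50−1·770/31)/(240/31)=-29/3
back: M3=-29/3
back: M2=770/31−8/31·-29/3=82/3
back: M1=-25/4−1/8·82/3=-29/3
M: M0=0, M1=-29/3, M2=82/3, M3=-29/3, M4=0
seg 0: a=0, c=M0/2=0, d=(M1−M0)/(6·3)=-29/54, b=Δ0−h0·(2M0+M1)/6=37/6
seg 1: a=4, c=M1/2=-29/6, d=(M2−M1)/(6·1)=37/6, b=Δ1−h1·(2M1+M2)/6=-25/3
seg 2: a=-3, c=M2/2=41/3, d=(M3−M2)/(6·1)=-37/6, b=Δ2−h2·(2M2+M3)/6=1/2
seg 3: a=5, c=M3/2=-29/6, d=(M4−M3)/(6·3)=29/54, b=Δ3−h3·(2M3+M4)/6=28/3
t_q=9/2 → seg 2, τ=1/2; S=-3+1/2·τ+41/3·τ²+-37/6·τ³=-5/48

  seg 0: a=0 b=37/6 c=0 d=-29/54
  seg 1: a=4 b=-25/3 c=-29/6 d=37/6
  seg 2: a=-3 b=1/2 c=41/3 d=-37/6
  seg 3: a=5 b=28/3 c=-29/6 d=29/54
S(9/2) = -5/48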